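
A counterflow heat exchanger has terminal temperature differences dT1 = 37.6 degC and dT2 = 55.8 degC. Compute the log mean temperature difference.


LMTD = (dT1 - dT2) / ln(dT1/dT2)
= (37.6 - 55.8) / ln(37.6 / 55.8) = -18.2 / -0.39477 = 46.10

46.10 degC


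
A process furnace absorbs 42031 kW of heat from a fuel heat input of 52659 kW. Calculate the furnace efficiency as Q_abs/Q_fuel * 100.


Furnace efficiency = Q_absorbed / Q_fuel * 100
= 42031 / 52659 * 100 = 79.82

79.82 %


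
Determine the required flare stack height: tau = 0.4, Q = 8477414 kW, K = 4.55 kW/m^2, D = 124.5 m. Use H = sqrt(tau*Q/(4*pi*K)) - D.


tau*Q/(4*pi*K) = 0.4 * 8477414 / (4 * pi * 4.55) = 59306.5
sqrt(59306.5) = 243.529
H = 243.529 - 124.5 = 119.0

119.0 m


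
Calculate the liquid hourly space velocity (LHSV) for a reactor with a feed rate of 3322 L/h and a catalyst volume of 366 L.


LHSV = volumetric feed rate / catalyst volume
= 3322 L/h / 366 L
= 9.077 h^-1

9.077 h^-1


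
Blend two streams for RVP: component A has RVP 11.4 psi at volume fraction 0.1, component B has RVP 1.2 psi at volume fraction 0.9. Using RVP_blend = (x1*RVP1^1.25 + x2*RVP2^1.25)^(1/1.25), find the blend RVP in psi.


Chevron index: RVP_blend = (sum xi*RVPi^1.25)^(1/1.25)
RVP^1.25 terms: 0.1 * 11.4^1.25 + 0.9 * 1.2^1.25 = 3.22511
RVP_blend = 3.22511^(1/1.25) = 2.552

2.552 psi


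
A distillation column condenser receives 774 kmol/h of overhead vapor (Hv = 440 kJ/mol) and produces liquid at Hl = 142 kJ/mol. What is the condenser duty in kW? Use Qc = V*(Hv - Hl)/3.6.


Qc = 774 * (440 - 142) / 3.6 = 774 * 298 / 3.6 = 64070

64070 kW


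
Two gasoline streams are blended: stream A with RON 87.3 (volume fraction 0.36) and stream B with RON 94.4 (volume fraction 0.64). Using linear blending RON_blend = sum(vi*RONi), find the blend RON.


Linear blending: RON_blend = sum(vi * RONi)
Contribution 1: 0.36 * 87.3 = 31.428
Contribution 2: 0.64 * 94.4 = 60.416
RON_blend = 31.428 + 60.416 = 91.844

91.844


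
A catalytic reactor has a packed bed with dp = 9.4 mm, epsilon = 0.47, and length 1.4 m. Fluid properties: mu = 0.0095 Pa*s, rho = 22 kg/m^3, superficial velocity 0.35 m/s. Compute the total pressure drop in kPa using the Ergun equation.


dp = 9.4 mm = 0.0094 m
Viscous term = 150*0.0095*0.35*(1-0.47)^2 / (0.0094^2*0.47^3) = 15271.6
Inertial term = 1.75*22*0.35^2*(1-0.47) / (0.0094*0.47^3) = 2561.25
dP/L = 15271.6 + 2561.25 = 17832.8 Pa/m
dP = 17832.8 * 1.4 / 1000 = 24.97 kPa

24.97 kPa


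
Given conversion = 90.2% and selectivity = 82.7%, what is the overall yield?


Overall yield = conversion (%) * selectivity (%) / 100
Conversion = 90.2%, Selectivity = 82.7%
Y = 90.2 * 82.7 / 100
= 74.5954 %

74.5954 %


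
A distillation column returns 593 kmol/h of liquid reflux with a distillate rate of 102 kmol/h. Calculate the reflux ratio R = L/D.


Reflux ratio definition: R = L / D (liquid returned / distillate withdrawn)
L = 593 kmol/h, D = 102 kmol/h
R = 593 / 102 = 5.814

5.814


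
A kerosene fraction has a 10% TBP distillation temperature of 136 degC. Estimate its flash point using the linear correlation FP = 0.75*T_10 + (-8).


FP = 0.75 * 136 + (-8) = 94

94 degC


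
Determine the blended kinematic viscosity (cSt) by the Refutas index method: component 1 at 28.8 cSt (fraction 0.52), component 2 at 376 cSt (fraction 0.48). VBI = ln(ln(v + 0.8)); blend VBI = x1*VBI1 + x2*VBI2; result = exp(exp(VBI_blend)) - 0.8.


Refutas method: VBN_i = 14.534*ln(ln(visc_i + 0.8)) + 10.975, blended linearly by mass fraction; since VBN is linear in VBI_i = ln(ln(visc_i + 0.8)) and the fractions sum to 1, blend VBI directly: visc = exp(exp(VBI_blend)) - 0.8
VBI_1 = ln(ln(28.8 + 0.8)) = 1.22017
VBI_2 = ln(ln(376 + 0.8)) = 1.78031
VBI_blend = 0.52 * 1.22017 + 0.48 * 1.78031 = 1.48904
visc_blend = exp(exp(1.48904)) - 0.8 = 83.37

83.37 cSt


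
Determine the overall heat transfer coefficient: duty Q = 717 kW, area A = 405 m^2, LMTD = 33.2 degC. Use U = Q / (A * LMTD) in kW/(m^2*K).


From Q = U*A*LMTD, U = Q / (A * LMTD)
U = 717 / (405 * 33.2) = 717 / 13446 = 0.05332

0.05332 kW/(m^2*K)


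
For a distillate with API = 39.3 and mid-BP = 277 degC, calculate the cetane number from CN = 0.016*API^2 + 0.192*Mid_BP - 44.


CN = 0.016 * 39.3^2 + 0.192 * 277 - 44
CN = 24.71184 + 53.184 - 44 = 33.89584

33.89584


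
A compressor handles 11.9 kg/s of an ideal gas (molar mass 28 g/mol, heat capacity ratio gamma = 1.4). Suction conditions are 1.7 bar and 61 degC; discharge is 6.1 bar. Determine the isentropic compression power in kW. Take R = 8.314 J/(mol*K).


Isentropic work: W = m*(gamma/(gamma-1))*(R*T1/MW)*((P2/P1)^((gamma-1)/gamma) - 1)
T1 = 61 + 273.15 = 334.15 K
Pressure ratio = 6.1 / 1.7 = 3.58824
Exponent = (1.4 - 1)/1.4 = 0.285714
(P2/P1)^exp - 1 = 3.58824^0.285714 - 1 = 0.44058
W = 11.9 * 1.4 / 0.4 * 8.314 * 334.15 / 28 * 0.44058 = 1821

1821 kW


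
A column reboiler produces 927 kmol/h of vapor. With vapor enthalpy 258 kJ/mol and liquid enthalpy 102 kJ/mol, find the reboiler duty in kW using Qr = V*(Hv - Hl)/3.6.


Qr = 927 * (258 - 102) / 3.6 = 927 * 156 / 3.6 = 40170

40170 kW


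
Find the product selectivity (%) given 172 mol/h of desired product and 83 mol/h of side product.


Selectivity = desired / (desired + undesired) * 100
Total products = 172 + 83 = 255 mol/h
S = 172 / 255 * 100
= 0.6745 * 100
= 67.45 %

67.45 %


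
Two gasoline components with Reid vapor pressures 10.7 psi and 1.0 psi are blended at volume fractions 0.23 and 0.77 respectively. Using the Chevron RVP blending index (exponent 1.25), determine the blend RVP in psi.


Chevron index: RVP_blend = (sum xi*RVPi^1.25)^(1/1.25)
RVP^1.25 terms: 0.23 * 10.7^1.25 + 0.77 * 1.0^1.25 = 5.221
RVP_blend = 5.221^(1/1.25) = 3.751

3.751 psi


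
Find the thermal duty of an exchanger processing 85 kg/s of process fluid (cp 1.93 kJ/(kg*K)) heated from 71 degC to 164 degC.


Q = m_dot * cp * delta_T
delta_T = 164 - 71 = 93 K
Q = 85 * 1.93 * 93
= 164.05 * 93
= 15256.65 kW

15256.65 kW


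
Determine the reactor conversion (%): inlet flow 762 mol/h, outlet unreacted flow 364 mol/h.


X = (F_in - F_out) / F_in * 100
Moles reacted = 762 - 364 = 398
X = 398 / 762 * 100
= 0.5223 * 100
= 52.23 %

52.23 %


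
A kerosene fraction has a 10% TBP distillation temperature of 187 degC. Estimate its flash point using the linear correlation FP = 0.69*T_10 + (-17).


FP = 0.69 * 187 + (-17) = 112.03

112.03 degC


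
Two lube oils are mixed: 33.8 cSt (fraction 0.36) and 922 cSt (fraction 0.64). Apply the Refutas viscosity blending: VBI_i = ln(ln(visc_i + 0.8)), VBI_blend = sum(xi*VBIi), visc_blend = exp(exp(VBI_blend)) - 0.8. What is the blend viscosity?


Refutas method: VBN_i = 14.534*ln(ln(visc_i + 0.8)) + 10.975, blended linearly by mass fraction; since VBN is linear in VBI_i = ln(ln(visc_i + 0.8)) and the fractions sum to 1, blend VBI directly: visc = exp(exp(VBI_blend)) - 0.8
VBI_1 = ln(ln(33.8 + 0.8)) = 1.26521
VBI_2 = ln(ln(922 + 0.8)) = 1.92095
VBI_blend = 0.36 * 1.26521 + 0.64 * 1.92095 = 1.68488
visc_blend = exp(exp(1.68488)) - 0.8 = 218.8

218.8 cSt


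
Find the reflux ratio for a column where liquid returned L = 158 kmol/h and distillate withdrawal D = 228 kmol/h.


Reflux ratio definition: R = L / D (liquid returned / distillate withdrawn)
L = 158 kmol/h, D = 228 kmol/h
R = 158 / 228 = 0.6930

0.6930


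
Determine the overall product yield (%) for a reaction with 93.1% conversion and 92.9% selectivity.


Overall yield = conversion (%) * selectivity (%) / 100
Conversion = 93.1%, Selectivity = 92.9%
Y = 93.1 * 92.9 / 100
= 86.4899 %

86.4899 %


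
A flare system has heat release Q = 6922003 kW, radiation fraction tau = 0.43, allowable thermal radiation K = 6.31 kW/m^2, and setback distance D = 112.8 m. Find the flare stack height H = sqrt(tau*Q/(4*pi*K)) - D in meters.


tau*Q/(4*pi*K) = 0.43 * 6922003 / (4 * pi * 6.31) = 37537.1
sqrt(37537.1) = 193.745
H = 193.745 - 112.8 = 80.95

80.95 m


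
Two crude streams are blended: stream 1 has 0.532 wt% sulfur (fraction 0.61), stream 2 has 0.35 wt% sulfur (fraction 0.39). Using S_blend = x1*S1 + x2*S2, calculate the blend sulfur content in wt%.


Linear sulfur blending: S_blend = x1*S1 + x2*S2
Contribution 1: 0.61 * 0.532 = 0.32452 wt%
Contribution 2: 0.39 * 0.35 = 0.1365 wt%
S_blend = 0.32452 + 0.1365 = 0.46102

0.46102 wt%


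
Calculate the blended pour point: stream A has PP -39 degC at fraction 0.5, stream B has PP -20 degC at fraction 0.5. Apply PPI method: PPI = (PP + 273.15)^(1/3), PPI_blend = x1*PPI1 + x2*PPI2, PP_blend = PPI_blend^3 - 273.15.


PPI_1 = (-39 + 273.15)^(1/3) = 6.163557
PPI_2 = (-20 + 273.15)^(1/3) = 6.325953
PPI_blend = 0.5 * 6.163557 + 0.5 * 6.325953 = 6.244755
PP_blend = 6.244755^3 - 273.15 = 243.5265 - 273.15 = -29.62

-29.62 degC


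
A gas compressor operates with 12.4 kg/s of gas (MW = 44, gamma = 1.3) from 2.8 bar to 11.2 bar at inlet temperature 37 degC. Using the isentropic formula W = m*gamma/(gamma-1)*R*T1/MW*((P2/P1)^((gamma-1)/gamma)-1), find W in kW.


Isentropic work: W = m*(gamma/(gamma-1))*(R*T1/MW)*((P2/P1)^((gamma-1)/gamma) - 1)
T1 = 37 + 273.15 = 310.15 K
Pressure ratio = 11.2 / 2.8 = 4
Exponent = (1.3 - 1)/1.3 = 0.230769
(P2/P1)^exp - 1 = 4^0.230769 - 1 = 0.377009
W = 12.4 * 1.3 / 0.3 * 8.314 * 310.15 / 44 * 0.377009 = 1187

1187 kW


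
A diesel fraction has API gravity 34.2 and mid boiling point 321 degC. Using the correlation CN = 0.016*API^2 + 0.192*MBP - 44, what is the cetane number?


CN = 0.016 * 34.2^2 + 0.192 * 321 - 44
CN = 18.71424 + 61.632 - 44 = 36.34624

36.34624


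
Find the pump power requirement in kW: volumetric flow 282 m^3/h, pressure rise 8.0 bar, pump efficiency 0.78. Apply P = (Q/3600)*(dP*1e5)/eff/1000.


Q = 282 / 3600 = 0.0783333 m^3/s
P = 0.0783333 * (8.0 * 1e5) / 0.78 / 1000 = 80.34

80.34 kW


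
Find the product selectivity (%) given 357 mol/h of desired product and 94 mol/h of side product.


Selectivity = desired / (desired + undesired) * 100
Total products = 357 + 94 = 451 mol/h
S = 357 / 451 * 100
= 0.7916 * 100
= 79.16 %

79.16 %


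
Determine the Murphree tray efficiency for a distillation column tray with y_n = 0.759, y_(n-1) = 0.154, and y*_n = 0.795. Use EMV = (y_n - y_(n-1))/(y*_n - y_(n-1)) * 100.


Murphree vapor efficiency: EMV = (y_n - y_(n-1)) / (y*_n - y_(n-1)) * 100
EMV = (0.759 - 0.154) / (0.795 - 0.154) * 100 = 0.605 / 0.641 * 100 = 94.38

94.38 %


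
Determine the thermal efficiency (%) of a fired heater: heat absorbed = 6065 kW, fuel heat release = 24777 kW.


Furnace efficiency = Q_absorbed / Q_fuel * 100
= 6065 / 24777 * 100 = 24.48

24.48 %


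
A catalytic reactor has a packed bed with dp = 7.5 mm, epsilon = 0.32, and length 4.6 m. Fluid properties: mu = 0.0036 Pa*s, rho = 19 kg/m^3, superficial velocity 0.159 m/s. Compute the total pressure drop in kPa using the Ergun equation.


dp = 7.5 mm = 0.0075 m
Viscous term = 150*0.0036*0.159*(1-0.32)^2 / (0.0075^2*0.32^3) = 21539.5
Inertial term = 1.75*19*0.159^2*(1-0.32) / (0.0075*0.32^3) = 2325.86
dP/L = 21539.5 + 2325.86 = 23865.4 Pa/m
dP = 23865.4 * 4.6 / 1000 = 109.8 kPa

109.8 kPa


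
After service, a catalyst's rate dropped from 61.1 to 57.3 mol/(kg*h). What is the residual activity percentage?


Activity (%) = (rate_used / rate_fresh) * 100
rate_used = 57.3, rate_fresh = 61.1
= (57.3 / 61.1) * 100
= 0.9378 * 100 = 93.78

93.78 %


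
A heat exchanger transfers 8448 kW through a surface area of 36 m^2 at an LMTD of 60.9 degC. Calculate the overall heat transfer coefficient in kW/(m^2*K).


From Q = U*A*LMTD, U = Q / (A * LMTD)
U = 8448 / (36 * 60.9) = 8448 / 2192.4 = 3.853

3.853 kW/(m^2*K)


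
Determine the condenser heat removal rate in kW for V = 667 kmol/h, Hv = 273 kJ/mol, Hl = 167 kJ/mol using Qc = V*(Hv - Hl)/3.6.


Qc = 667 * (273 - 167) / 3.6 = 667 * 106 / 3.6 = 19640

19640 kW


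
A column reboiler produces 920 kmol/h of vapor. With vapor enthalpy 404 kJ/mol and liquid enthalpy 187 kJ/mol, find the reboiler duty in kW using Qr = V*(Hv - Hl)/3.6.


Qr = 920 * (404 - 187) / 3.6 = 920 * 217 / 3.6 = 55460

55460 kW


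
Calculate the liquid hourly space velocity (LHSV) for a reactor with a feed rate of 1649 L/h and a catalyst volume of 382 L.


LHSV = volumetric feed rate / catalyst volume
= 1649 L/h / 382 L
= 4.317 h^-1

4.317 h^-1


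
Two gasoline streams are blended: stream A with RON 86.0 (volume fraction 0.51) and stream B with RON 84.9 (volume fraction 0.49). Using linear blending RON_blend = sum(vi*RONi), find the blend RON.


Linear blending: RON_blend = sum(vi * RONi)
Contribution 1: 0.51 * 86.0 = 43.86
Contribution 2: 0.49 * 84.9 = 41.601
RON_blend = 43.86 + 41.601 = 85.461

85.461


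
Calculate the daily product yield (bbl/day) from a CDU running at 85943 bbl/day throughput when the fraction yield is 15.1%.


Crude throughput = 85943 bbl/day
Fraction yield = 15.1%
yield = throughput * fraction / 100
yield = 85943 * 15.1 / 100 = 12977.393

12977.393 bbl/day


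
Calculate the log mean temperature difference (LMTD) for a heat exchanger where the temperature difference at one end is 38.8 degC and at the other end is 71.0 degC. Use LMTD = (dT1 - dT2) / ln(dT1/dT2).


LMTD = (dT1 - dT2) / ln(dT1/dT2)
= (38.8 - 71.0) / ln(38.8 / 71.0) = -32.2 / -0.60426 = 53.29

53.29 degC


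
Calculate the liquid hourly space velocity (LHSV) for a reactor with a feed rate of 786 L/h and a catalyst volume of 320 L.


LHSV = volumetric feed rate / catalyst volume
= 786 L/h / 320 L
= 2.456 h^-1

2.456 h^-1


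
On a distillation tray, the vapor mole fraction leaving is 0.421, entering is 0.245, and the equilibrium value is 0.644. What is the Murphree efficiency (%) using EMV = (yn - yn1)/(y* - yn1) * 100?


Murphree vapor efficiency: EMV = (y_n - y_(n-1)) / (y*_n - y_(n-1)) * 100
EMV = (0.421 - 0.245) / (0.644 - 0.245) * 100 = 0.176 / 0.399 * 100 = 44.11

44.11 %


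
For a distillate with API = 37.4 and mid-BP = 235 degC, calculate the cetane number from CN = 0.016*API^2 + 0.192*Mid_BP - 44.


CN = 0.016 * 37.4^2 + 0.192 * 235 - 44
CN = 22.38016 + 45.12 - 44 = 23.50016

23.50016


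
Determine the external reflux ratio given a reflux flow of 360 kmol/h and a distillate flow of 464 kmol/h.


Reflux ratio definition: R = L / D (liquid returned / distillate withdrawn)
L = 360 kmol/h, D = 464 kmol/h
R = 360 / 464 = 0.7759

0.7759


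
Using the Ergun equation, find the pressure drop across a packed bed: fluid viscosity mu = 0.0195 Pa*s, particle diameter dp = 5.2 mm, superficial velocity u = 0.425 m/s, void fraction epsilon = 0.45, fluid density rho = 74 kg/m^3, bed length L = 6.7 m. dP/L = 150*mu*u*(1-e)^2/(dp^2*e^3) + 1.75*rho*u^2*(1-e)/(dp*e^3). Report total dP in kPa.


dp = 5.2 mm = 0.0052 m
Viscous term = 150*0.0195*0.425*(1-0.45)^2 / (0.0052^2*0.45^3) = 152615
Inertial term = 1.75*74*0.425^2*(1-0.45) / (0.0052*0.45^3) = 27150
dP/L = 152615 + 27150 = 179765 Pa/m
dP = 179765 * 6.7 / 1000 = 1204 kPa

1204 kPa


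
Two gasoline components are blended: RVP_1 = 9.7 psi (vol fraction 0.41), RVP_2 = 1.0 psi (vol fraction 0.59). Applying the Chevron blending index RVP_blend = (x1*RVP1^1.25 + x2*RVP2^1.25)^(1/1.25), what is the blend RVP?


Chevron index: RVP_blend = (sum xi*RVPi^1.25)^(1/1.25)
RVP^1.25 terms: 0.41 * 9.7^1.25 + 0.59 * 1.0^1.25 = 7.60857
RVP_blend = 7.60857^(1/1.25) = 5.070

5.070 psi


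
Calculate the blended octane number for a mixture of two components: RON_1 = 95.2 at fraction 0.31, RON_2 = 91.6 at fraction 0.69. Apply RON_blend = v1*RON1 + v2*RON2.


Linear blending: RON_blend = sum(vi * RONi)
Contribution 1: 0.31 * 95.2 = 29.512
Contribution 2: 0.69 * 91.6 = 63.204
RON_blend = 29.512 + 63.204 = 92.716

92.716


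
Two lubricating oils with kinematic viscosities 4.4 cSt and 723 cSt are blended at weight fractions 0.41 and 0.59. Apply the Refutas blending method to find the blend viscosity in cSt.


Refutas method: VBN_i = 14.534*ln(ln(visc_i + 0.8)) + 10.975, blended linearly by mass fraction; since VBN is linear in VBI_i = ln(ln(visc_i + 0.8)) and the fractions sum to 1, blend VBI directly: visc = exp(exp(VBI_blend)) - 0.8
VBI_1 = ln(ln(4.4 + 0.8)) = 0.499962
VBI_2 = ln(ln(723 + 0.8)) = 1.88472
VBI_blend = 0.41 * 0.499962 + 0.59 * 1.88472 = 1.31697
visc_blend = exp(exp(1.31697)) - 0.8 = 40.97

40.97 cSt


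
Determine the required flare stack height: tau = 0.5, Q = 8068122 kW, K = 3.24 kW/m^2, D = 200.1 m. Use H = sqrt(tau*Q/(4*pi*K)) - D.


tau*Q/(4*pi*K) = 0.5 * 8068122 / (4 * pi * 3.24) = 99080.4
sqrt(99080.4) = 314.77
H = 314.77 - 200.1 = 114.7

114.7 m


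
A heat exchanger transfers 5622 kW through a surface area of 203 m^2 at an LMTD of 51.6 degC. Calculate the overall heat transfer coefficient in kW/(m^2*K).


From Q = U*A*LMTD, U = Q / (A * LMTD)
U = 5622 / (203 * 51.6) = 5622 / 10474.8 = 0.5367

0.5367 kW/(m^2*K)


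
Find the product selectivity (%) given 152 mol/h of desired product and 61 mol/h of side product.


Selectivity = desired / (desired + undesired) * 100
Total products = 152 + 61 = 213 mol/h
S = 152 / 213 * 100
= 0.7136 * 100
= 71.36 %

71.36 %


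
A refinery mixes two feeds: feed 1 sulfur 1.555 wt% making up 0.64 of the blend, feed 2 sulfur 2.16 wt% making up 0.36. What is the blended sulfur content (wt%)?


Linear sulfur blending: S_blend = x1*S1 + x2*S2
Contribution 1: 0.64 * 1.555 = 0.9952 wt%
Contribution 2: 0.36 * 2.16 = 0.7776 wt%
S_blend = 0.9952 + 0.7776 = 1.7728

1.7728 wt%


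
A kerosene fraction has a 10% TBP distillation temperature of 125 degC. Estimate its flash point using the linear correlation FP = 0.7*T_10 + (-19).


FP = 0.7 * 125 + (-19) = 68.5

68.5 degC


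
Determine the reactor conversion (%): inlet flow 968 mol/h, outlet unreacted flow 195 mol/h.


X = (F_in - F_out) / F_in * 100
Moles reacted = 968 - 195 = 773
X = 773 / 968 * 100
= 0.7986 * 100
= 79.86 %

79.86 %


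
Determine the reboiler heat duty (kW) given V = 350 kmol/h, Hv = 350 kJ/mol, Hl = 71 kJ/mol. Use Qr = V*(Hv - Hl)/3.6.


Qr = 350 * (350 - 71) / 3.6 = 350 * 279 / 3.6 = 27120

27120 kW


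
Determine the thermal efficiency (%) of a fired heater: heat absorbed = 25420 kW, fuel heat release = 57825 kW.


Furnace efficiency = Q_absorbed / Q_fuel * 100
= 25420 / 57825 * 100 = 43.96

43.96 %


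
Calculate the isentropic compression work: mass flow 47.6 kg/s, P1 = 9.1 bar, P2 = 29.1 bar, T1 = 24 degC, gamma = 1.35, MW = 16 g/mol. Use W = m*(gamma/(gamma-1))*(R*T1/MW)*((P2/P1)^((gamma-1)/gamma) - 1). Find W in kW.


Isentropic work: W = m*(gamma/(gamma-1))*(R*T1/MW)*((P2/P1)^((gamma-1)/gamma) - 1)
T1 = 24 + 273.15 = 297.15 K
Pressure ratio = 29.1 / 9.1 = 3.1978
Exponent = (1.35 - 1)/1.35 = 0.259259
(P2/P1)^exp - 1 = 3.1978^0.259259 - 1 = 0.351722
W = 47.6 * 1.35 / 0.35 * 8.314 * 297.15 / 16 * 0.351722 = 9971

9971 kW


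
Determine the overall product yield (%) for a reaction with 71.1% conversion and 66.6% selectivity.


Overall yield = conversion (%) * selectivity (%) / 100
Conversion = 71.1%, Selectivity = 66.6%
Y = 71.1 * 66.6 / 100
= 47.3526 %

47.3526 %


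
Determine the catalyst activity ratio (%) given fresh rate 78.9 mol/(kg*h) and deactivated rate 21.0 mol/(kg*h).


Activity (%) = (rate_used / rate_fresh) * 100
rate_used = 21.0, rate_fresh = 78.9
= (21.0 / 78.9) * 100
= 0.2662 * 100 = 26.62

26.62 %


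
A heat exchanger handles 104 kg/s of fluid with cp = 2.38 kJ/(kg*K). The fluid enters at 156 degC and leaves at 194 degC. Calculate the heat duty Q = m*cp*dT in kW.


Q = m_dot * cp * delta_T
delta_T = 194 - 156 = 38 K
Q = 104 * 2.38 * 38
= 247.52 * 38
= 9405.76 kW

9405.76 kW


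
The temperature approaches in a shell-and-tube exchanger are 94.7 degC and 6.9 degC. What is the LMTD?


LMTD = (dT1 - dT2) / ln(dT1/dT2)
= (94.7 - 6.9) / ln(94.7 / 6.9) = 87.8 / 2.61919 = 33.52

33.52 degC


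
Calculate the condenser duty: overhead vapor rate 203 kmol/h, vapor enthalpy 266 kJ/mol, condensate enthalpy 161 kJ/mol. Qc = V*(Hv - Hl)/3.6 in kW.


Qc = 203 * (266 - 161) / 3.6 = 203 * 105 / 3.6 = 5921

5921 kW


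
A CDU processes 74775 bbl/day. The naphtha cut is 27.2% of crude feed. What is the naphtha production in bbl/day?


Crude throughput = 74775 bbl/day
Fraction yield = 27.2%
yield = throughput * fraction / 100
yield = 74775 * 27.2 / 100 = 20338.8

20338.8 bbl/day


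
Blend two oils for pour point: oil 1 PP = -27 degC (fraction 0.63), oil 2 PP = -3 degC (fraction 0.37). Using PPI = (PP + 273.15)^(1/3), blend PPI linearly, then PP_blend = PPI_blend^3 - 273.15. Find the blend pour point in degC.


PPI_1 = (-27 + 273.15)^(1/3) = 6.2671
PPI_2 = (-3 + 273.15)^(1/3) = 6.464501
PPI_blend = 0.63 * 6.2671 + 0.37 * 6.464501 = 6.340138
PP_blend = 6.340138^3 - 273.15 = 254.8567 - 273.15 = -18.29

-18.29 degC


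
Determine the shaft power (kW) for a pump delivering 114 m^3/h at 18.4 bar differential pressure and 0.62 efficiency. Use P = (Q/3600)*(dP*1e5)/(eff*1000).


Q = 114 / 3600 = 0.0316667 m^3/s
P = 0.0316667 * (18.4 * 1e5) / 0.62 / 1000 = 93.98

93.98 kW


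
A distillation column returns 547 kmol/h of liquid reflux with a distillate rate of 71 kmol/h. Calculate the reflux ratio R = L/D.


Reflux ratio definition: R = L / D (liquid returned / distillate withdrawn)
L = 547 kmol/h, D = 71 kmol/h
R = 547 / 71 = 7.704

7.704


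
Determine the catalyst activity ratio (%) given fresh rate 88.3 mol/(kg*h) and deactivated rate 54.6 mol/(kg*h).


Activity (%) = (rate_used / rate_fresh) * 100
rate_used = 54.6, rate_fresh = 88.3
= (54.6 / 88.3) * 100
= 0.6183 * 100 = 61.83

61.83 %


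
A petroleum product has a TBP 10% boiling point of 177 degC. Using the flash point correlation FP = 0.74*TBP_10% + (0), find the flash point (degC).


FP = 0.74 * 177 + (0) = 130.98

130.98 degC


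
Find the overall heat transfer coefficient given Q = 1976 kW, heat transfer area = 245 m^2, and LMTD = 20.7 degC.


From Q = U*A*LMTD, U = Q / (A * LMTD)
U = 1976 / (245 * 20.7) = 1976 / 5071.5 = 0.3896

0.3896 kW/(m^2*K)


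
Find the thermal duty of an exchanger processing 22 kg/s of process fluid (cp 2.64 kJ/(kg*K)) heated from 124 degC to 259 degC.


Q = m_dot * cp * delta_T
delta_T = 259 - 124 = 135 K
Q = 22 * 2.64 * 135
= 58.08 * 135
= 7840.8 kW

7840.8 kW


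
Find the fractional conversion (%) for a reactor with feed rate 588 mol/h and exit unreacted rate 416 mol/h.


X = (F_in - F_out) / F_in * 100
Moles reacted = 588 - 416 = 172
X = 172 / 588 * 100
= 0.2925 * 100
= 29.25 %

29.25 %


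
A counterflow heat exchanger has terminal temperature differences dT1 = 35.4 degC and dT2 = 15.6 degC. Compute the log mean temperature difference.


LMTD = (dT1 - dT2) / ln(dT1/dT2)
= (35.4 - 15.6) / ln(35.4 / 15.6) = 19.8 / 0.819441 = 24.16

24.16 degC


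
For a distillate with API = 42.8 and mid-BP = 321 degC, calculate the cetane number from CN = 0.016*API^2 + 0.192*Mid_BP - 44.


CN = 0.016 * 42.8^2 + 0.192 * 321 - 44
CN = 29.30944 + 61.632 - 44 = 46.94144

46.94144


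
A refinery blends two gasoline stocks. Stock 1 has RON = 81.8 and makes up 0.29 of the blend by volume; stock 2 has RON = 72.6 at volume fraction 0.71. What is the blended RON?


Linear blending: RON_blend = sum(vi * RONi)
Contribution 1: 0.29 * 81.8 = 23.722
Contribution 2: 0.71 * 72.6 = 51.546
RON_blend = 23.722 + 51.546 = 75.268

75.268


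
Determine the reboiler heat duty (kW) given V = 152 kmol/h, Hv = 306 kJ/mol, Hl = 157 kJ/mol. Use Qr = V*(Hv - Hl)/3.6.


Qr = 152 * (306 - 157) / 3.6 = 152 * 149 / 3.6 = 6291

6291 kW


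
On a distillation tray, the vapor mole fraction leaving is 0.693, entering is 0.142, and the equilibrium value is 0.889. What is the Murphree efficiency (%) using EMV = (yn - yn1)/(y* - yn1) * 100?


Murphree vapor efficiency: EMV = (y_n - y_(n-1)) / (y*_n - y_(n-1)) * 100
EMV = (0.693 - 0.142) / (0.889 - 0.142) * 100 = 0.551 / 0.747 * 100 = 73.76

73.76 %


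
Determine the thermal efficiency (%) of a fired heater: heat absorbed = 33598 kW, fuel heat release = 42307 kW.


Furnace efficiency = Q_absorbed / Q_fuel * 100
= 33598 / 42307 * 100 = 79.41

79.41 %


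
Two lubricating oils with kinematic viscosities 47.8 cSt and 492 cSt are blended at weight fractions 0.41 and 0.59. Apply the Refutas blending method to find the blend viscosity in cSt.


Refutas method: VBN_i = 14.534*ln(ln(visc_i + 0.8)) + 10.975, blended linearly by mass fraction; since VBN is linear in VBI_i = ln(ln(visc_i + 0.8)) and the fractions sum to 1, blend VBI directly: visc = exp(exp(VBI_blend)) - 0.8
VBI_1 = ln(ln(47.8 + 0.8)) = 1.35677
VBI_2 = ln(ln(492 + 0.8)) = 1.82457
VBI_blend = 0.41 * 1.35677 + 0.59 * 1.82457 = 1.63277
visc_blend = exp(exp(1.63277)) - 0.8 = 166.2

166.2 cSt


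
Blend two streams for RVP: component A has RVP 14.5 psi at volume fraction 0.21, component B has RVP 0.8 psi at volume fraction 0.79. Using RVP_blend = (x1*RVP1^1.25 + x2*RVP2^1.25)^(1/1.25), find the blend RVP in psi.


Chevron index: RVP_blend = (sum xi*RVPi^1.25)^(1/1.25)
RVP^1.25 terms: 0.21 * 14.5^1.25 + 0.79 * 0.8^1.25 = 6.53966
RVP_blend = 6.53966^(1/1.25) = 4.492

4.492 psi


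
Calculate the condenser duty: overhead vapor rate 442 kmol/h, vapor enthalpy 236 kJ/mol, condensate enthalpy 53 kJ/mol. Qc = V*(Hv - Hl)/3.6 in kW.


Qc = 442 * (236 - 53) / 3.6 = 442 * 183 / 3.6 = 22470

22470 kW


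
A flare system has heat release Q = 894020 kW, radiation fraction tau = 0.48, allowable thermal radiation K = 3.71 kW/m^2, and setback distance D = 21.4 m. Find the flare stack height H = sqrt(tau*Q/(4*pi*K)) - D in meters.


tau*Q/(4*pi*K) = 0.48 * 894020 / (4 * pi * 3.71) = 9204.6
sqrt(9204.6) = 95.9406
H = 95.9406 - 21.4 = 74.54

74.54 m


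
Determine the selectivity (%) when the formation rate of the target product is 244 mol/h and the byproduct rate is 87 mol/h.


Selectivity = desired / (desired + undesired) * 100
Total products = 244 + 87 = 331 mol/h
S = 244 / 331 * 100
= 0.7372 * 100
= 73.72 %

73.72 %


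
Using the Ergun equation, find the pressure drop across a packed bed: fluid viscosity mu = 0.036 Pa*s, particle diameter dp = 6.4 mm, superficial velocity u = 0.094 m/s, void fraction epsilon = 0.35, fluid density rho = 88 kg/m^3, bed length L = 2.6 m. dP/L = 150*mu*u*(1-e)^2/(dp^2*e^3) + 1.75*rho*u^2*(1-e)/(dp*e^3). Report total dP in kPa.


dp = 6.4 mm = 0.0064 m
Viscous term = 150*0.036*0.094*(1-0.35)^2 / (0.0064^2*0.35^3) = 122119
Inertial term = 1.75*88*0.094^2*(1-0.35) / (0.0064*0.35^3) = 3223.34
dP/L = 122119 + 3223.34 = 125342 Pa/m
dP = 125342 * 2.6 / 1000 = 325.9 kPa

325.9 kPa


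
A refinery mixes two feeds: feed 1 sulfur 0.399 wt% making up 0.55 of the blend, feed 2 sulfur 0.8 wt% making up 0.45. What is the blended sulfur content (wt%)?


Linear sulfur blending: S_blend = x1*S1 + x2*S2
Contribution 1: 0.55 * 0.399 = 0.21945 wt%
Contribution 2: 0.45 * 0.8 = 0.36 wt%
S_blend = 0.21945 + 0.36 = 0.57945

0.57945 wt%


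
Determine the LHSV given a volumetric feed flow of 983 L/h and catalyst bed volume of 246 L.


LHSV = volumetric feed rate / catalyst volume
= 983 L/h / 246 L
= 3.996 h^-1

3.996 h^-1


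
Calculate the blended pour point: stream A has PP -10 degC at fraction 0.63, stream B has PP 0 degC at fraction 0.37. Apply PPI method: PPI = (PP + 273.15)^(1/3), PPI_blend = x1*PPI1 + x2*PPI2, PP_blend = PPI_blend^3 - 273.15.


PPI_1 = (-10 + 273.15)^(1/3) = 6.408176
PPI_2 = (0 + 273.15)^(1/3) = 6.488342
PPI_blend = 0.63 * 6.408176 + 0.37 * 6.488342 = 6.437837
PP_blend = 6.437837^3 - 273.15 = 266.821 - 273.15 = -6.33

-6.33 degC


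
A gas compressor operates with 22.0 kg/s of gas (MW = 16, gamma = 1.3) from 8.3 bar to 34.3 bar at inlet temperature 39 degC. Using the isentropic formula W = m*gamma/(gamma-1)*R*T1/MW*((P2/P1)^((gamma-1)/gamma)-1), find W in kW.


Isentropic work: W = m*(gamma/(gamma-1))*(R*T1/MW)*((P2/P1)^((gamma-1)/gamma) - 1)
T1 = 39 + 273.15 = 312.15 K
Pressure ratio = 34.3 / 8.3 = 4.13253
Exponent = (1.3 - 1)/1.3 = 0.230769
(P2/P1)^exp - 1 = 4.13253^0.230769 - 1 = 0.387406
W = 22.0 * 1.3 / 0.3 * 8.314 * 312.15 / 16 * 0.387406 = 5991

5991 kW


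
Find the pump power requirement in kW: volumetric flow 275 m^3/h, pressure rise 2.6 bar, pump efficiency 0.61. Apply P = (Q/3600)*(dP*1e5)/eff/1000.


Q = 275 / 3600 = 0.0763889 m^3/s
P = 0.0763889 * (2.6 * 1e5) / 0.61 / 1000 = 32.56

32.56 kW


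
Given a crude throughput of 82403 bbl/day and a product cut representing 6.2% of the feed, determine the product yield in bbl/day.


Crude throughput = 82403 bbl/day
Fraction yield = 6.2%
yield = throughput * fraction / 100
yield = 82403 * 6.2 / 100 = 5108.986

5108.986 bbl/day


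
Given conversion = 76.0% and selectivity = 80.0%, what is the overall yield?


Overall yield = conversion (%) * selectivity (%) / 100
Conversion = 76.0%, Selectivity = 80.0%
Y = 76.0 * 80.0 / 100
= 60.8 %

60.8 %


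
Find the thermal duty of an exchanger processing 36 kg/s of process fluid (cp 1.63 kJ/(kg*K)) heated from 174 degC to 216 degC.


Q = m_dot * cp * delta_T
delta_T = 216 - 174 = 42 K
Q = 36 * 1.63 * 42
= 58.68 * 42
= 2464.56 kW

2464.56 kW


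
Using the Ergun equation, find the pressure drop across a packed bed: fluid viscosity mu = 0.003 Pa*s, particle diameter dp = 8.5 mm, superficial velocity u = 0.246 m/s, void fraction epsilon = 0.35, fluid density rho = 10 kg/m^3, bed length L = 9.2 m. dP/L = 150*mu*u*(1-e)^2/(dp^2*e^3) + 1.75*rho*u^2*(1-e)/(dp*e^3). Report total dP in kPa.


dp = 8.5 mm = 0.0085 m
Viscous term = 150*0.003*0.246*(1-0.35)^2 / (0.0085^2*0.35^3) = 15098.4
Inertial term = 1.75*10*0.246^2*(1-0.35) / (0.0085*0.35^3) = 1888.85
dP/L = 15098.4 + 1888.85 = 16987.2 Pa/m
dP = 16987.2 * 9.2 / 1000 = 156.3 kPa

156.3 kPa


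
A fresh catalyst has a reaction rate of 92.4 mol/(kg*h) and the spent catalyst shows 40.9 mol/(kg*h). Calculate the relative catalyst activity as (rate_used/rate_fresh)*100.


Activity (%) = (rate_used / rate_fresh) * 100
rate_used = 40.9, rate_fresh = 92.4
= (40.9 / 92.4) * 100
= 0.4426 * 100 = 44.26

44.26 %


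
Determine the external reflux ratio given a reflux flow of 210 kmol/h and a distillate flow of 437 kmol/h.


Reflux ratio definition: R = L / D (liquid returned / distillate withdrawn)
L = 210 kmol/h, D = 437 kmol/h
R = 210 / 437 = 0.4805

0.4805


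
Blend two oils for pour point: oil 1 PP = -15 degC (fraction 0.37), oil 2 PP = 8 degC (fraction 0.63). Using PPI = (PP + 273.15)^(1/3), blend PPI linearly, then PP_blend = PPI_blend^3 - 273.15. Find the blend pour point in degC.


PPI_1 = (-15 + 273.15)^(1/3) = 6.36733
PPI_2 = (8 + 273.15)^(1/3) = 6.551077
PPI_blend = 0.37 * 6.36733 + 0.63 * 6.551077 = 6.483091
PP_blend = 6.483091^3 - 273.15 = 272.4874 - 273.15 = -0.66

-0.66 degC


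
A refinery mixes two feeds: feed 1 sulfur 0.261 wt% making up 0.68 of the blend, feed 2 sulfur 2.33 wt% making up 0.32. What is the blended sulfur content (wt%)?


Linear sulfur blending: S_blend = x1*S1 + x2*S2
Contribution 1: 0.68 * 0.261 = 0.17748 wt%
Contribution 2: 0.32 * 2.33 = 0.7456 wt%
S_blend = 0.17748 + 0.7456 = 0.92308

0.92308 wt%


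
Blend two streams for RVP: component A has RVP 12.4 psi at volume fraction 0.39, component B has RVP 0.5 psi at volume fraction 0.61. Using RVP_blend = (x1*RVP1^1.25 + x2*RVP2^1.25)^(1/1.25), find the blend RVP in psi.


Chevron index: RVP_blend = (sum xi*RVPi^1.25)^(1/1.25)
RVP^1.25 terms: 0.39 * 12.4^1.25 + 0.61 * 0.5^1.25 = 9.33137
RVP_blend = 9.33137^(1/1.25) = 5.970

5.970 psi


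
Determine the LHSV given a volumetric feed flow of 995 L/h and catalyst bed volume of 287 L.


LHSV = volumetric feed rate / catalyst volume
= 995 L/h / 287 L
= 3.467 h^-1

3.467 h^-1


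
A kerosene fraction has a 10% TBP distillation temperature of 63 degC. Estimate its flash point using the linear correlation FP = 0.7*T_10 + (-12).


FP = 0.7 * 63 + (-12) = 32.1

32.1 degC


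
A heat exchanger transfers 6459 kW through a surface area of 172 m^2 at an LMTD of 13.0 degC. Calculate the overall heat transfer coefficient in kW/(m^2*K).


From Q = U*A*LMTD, U = Q / (A * LMTD)
U = 6459 / (172 * 13.0) = 6459 / 2236 = 2.889

2.889 kW/(m^2*K)


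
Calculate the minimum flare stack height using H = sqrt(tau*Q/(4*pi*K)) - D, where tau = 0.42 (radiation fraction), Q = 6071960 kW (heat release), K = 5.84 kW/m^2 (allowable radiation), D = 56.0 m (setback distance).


tau*Q/(4*pi*K) = 0.42 * 6071960 / (4 * pi * 5.84) = 34750.1
sqrt(34750.1) = 186.414
H = 186.414 - 56.0 = 130.4

130.4 m


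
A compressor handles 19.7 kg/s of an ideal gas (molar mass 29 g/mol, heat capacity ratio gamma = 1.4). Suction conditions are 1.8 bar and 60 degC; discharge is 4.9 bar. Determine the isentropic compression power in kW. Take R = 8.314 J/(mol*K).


Isentropic work: W = m*(gamma/(gamma-1))*(R*T1/MW)*((P2/P1)^((gamma-1)/gamma) - 1)
T1 = 60 + 273.15 = 333.15 K
Pressure ratio = 4.9 / 1.8 = 2.72222
Exponent = (1.4 - 1)/1.4 = 0.285714
(P2/P1)^exp - 1 = 2.72222^0.285714 - 1 = 0.331262
W = 19.7 * 1.4 / 0.4 * 8.314 * 333.15 / 29 * 0.331262 = 2182

2182 kW


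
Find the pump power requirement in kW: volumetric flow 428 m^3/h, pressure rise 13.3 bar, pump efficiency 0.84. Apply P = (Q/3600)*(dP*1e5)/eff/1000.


Q = 428 / 3600 = 0.118889 m^3/s
P = 0.118889 * (13.3 * 1e5) / 0.84 / 1000 = 188.2

188.2 kW


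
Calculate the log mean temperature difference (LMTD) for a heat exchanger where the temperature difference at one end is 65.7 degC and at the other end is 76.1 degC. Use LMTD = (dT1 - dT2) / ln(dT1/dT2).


LMTD = (dT1 - dT2) / ln(dT1/dT2)
= (65.7 - 76.1) / ln(65.7 / 76.1) = -10.4 / -0.146949 = 70.77

70.77 degC


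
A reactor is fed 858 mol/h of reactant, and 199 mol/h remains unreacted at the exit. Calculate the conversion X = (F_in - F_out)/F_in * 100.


X = (F_in - F_out) / F_in * 100
Moles reacted = 858 - 199 = 659
X = 659 / 858 * 100
= 0.7681 * 100
= 76.81 %

76.81 %


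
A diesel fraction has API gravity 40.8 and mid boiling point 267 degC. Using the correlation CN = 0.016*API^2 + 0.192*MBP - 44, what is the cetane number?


CN = 0.016 * 40.8^2 + 0.192 * 267 - 44
CN = 26.63424 + 51.264 - 44 = 33.89824

33.89824


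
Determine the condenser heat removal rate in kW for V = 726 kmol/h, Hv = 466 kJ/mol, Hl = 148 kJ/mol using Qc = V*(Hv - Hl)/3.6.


Qc = 726 * (466 - 148) / 3.6 = 726 * 318 / 3.6 = 64130

64130 kW


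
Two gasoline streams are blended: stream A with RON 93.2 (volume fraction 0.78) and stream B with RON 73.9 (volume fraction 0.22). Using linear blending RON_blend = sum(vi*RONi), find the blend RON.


Linear blending: RON_blend = sum(vi * RONi)
Contribution 1: 0.78 * 93.2 = 72.696
Contribution 2: 0.22 * 73.9 = 16.258
RON_blend = 72.696 + 16.258 = 88.954

88.954


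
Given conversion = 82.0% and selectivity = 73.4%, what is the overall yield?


Overall yield = conversion (%) * selectivity (%) / 100
Conversion = 82.0%, Selectivity = 73.4%
Y = 82.0 * 73.4 / 100
= 60.188 %

60.188 %


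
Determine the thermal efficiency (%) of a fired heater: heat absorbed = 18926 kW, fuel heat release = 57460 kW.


Furnace efficiency = Q_absorbed / Q_fuel * 100
= 18926 / 57460 * 100 = 32.94

32.94 %


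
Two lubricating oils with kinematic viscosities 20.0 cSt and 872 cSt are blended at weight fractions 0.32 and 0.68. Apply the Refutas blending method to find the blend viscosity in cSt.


Refutas method: VBN_i = 14.534*ln(ln(visc_i + 0.8)) + 10.975, blended linearly by mass fraction; since VBN is linear in VBI_i = ln(ln(visc_i + 0.8)) and the fractions sum to 1, blend VBI directly: visc = exp(exp(VBI_blend)) - 0.8
VBI_1 = ln(ln(20.0 + 0.8)) = 1.1102
VBI_2 = ln(ln(872 + 0.8)) = 1.91275
VBI_blend = 0.32 * 1.1102 + 0.68 * 1.91275 = 1.65593
visc_blend = exp(exp(1.65593)) - 0.8 = 187.5

187.5 cSt


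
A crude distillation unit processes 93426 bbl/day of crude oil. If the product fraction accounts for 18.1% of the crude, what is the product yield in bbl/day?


Crude throughput = 93426 bbl/day
Fraction yield = 18.1%
yield = throughput * fraction / 100
yield = 93426 * 18.1 / 100 = 16910.106

16910.106 bbl/day


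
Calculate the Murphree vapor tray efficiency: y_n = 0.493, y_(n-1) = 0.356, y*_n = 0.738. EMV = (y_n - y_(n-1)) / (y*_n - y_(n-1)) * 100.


Murphree vapor efficiency: EMV = (y_n - y_(n-1)) / (y*_n - y_(n-1)) * 100
EMV = (0.493 - 0.356) / (0.738 - 0.356) * 100 = 0.137 / 0.382 * 100 = 35.86

35.86 %


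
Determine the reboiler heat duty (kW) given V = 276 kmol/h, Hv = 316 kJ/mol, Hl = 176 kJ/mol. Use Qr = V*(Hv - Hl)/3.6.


Qr = 276 * (316 - 176) / 3.6 = 276 * 140 / 3.6 = 10730

10730 kW


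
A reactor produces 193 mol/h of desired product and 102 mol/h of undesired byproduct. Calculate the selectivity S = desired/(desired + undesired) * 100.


Selectivity = desired / (desired + undesired) * 100
Total products = 193 + 102 = 295 mol/h
S = 193 / 295 * 100
= 0.6542 * 100
= 65.42 %

65.42 %


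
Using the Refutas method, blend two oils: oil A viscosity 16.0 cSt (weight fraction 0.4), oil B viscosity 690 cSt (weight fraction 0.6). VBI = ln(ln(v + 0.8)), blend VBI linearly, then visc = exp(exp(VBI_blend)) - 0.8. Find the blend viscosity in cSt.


Refutas method: VBN_i = 14.534*ln(ln(visc_i + 0.8)) + 10.975, blended linearly by mass fraction; since VBN is linear in VBI_i = ln(ln(visc_i + 0.8)) and the fractions sum to 1, blend VBI directly: visc = exp(exp(VBI_blend)) - 0.8
VBI_1 = ln(ln(16.0 + 0.8)) = 1.03723
VBI_2 = ln(ln(690 + 0.8)) = 1.87761
VBI_blend = 0.4 * 1.03723 + 0.6 * 1.87761 = 1.54146
visc_blend = exp(exp(1.54146)) - 0.8 = 106.0

106.0 cSt


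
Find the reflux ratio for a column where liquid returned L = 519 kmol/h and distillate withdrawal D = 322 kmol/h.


Reflux ratio definition: R = L / D (liquid returned / distillate withdrawn)
L = 519 kmol/h, D = 322 kmol/h
R = 519 / 322 = 1.612

1.612


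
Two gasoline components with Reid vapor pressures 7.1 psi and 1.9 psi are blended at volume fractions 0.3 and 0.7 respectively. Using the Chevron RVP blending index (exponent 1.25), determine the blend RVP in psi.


Chevron index: RVP_blend = (sum xi*RVPi^1.25)^(1/1.25)
RVP^1.25 terms: 0.3 * 7.1^1.25 + 0.7 * 1.9^1.25 = 5.03841
RVP_blend = 5.03841^(1/1.25) = 3.646

3.646 psi


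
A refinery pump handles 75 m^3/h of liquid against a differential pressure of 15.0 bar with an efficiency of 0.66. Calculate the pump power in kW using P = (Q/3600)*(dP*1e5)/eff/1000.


Q = 75 / 3600 = 0.0208333 m^3/s
P = 0.0208333 * (15.0 * 1e5) / 0.66 / 1000 = 47.35

47.35 kW


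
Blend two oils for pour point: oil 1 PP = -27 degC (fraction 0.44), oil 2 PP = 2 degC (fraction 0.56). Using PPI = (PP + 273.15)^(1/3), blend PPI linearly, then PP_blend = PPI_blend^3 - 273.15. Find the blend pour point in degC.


PPI_1 = (-27 + 273.15)^(1/3) = 6.2671
PPI_2 = (2 + 273.15)^(1/3) = 6.504139
PPI_blend = 0.44 * 6.2671 + 0.56 * 6.504139 = 6.399842
PP_blend = 6.399842^3 - 273.15 = 262.1246 - 273.15 = -11.03

-11.03 degC


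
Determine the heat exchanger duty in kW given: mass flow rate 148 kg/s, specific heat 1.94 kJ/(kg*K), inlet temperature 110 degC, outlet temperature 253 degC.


Q = m_dot * cp * delta_T
delta_T = 253 - 110 = 143 K
Q = 148 * 1.94 * 143
= 287.12 * 143
= 41058.16 kW

41058.16 kW


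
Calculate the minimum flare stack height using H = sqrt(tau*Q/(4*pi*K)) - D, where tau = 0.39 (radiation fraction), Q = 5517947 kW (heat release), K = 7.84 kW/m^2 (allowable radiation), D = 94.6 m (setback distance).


tau*Q/(4*pi*K) = 0.39 * 5517947 / (4 * pi * 7.84) = 21843.2
sqrt(21843.2) = 147.794
H = 147.794 - 94.6 = 53.19

53.19 m


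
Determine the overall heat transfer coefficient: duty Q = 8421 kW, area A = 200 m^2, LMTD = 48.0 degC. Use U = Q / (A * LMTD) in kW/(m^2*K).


From Q = U*A*LMTD, U = Q / (A * LMTD)
U = 8421 / (200 * 48.0) = 8421 / 9600 = 0.8772

0.8772 kW/(m^2*K)
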